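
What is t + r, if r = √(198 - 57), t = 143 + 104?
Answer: 247 + √141 ≈ 258.87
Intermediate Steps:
t = 247
r = √141 ≈ 11.874
t + r = 247 + √141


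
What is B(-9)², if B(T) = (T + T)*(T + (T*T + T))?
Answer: 1285956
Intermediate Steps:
B(T) = 2*T*(T² + 2*T) (B(T) = (2*T)*(T + (T² + T)) = (2*T)*(T + (T + T²)) = (2*T)*(T² + 2*T) = 2*T*(T² + 2*T))
B(-9)² = (2*(-9)²*(2 - 9))² = (2*81*(-7))² = (-1134)² = 1285956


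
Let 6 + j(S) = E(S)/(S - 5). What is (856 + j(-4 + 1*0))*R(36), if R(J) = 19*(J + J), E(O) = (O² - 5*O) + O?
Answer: 1157936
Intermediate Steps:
E(O) = O² - 4*O
R(J) = 38*J (R(J) = 19*(2*J) = 38*J)
j(S) = -6 + S*(-4 + S)/(-5 + S) (j(S) = -6 + (S*(-4 + S))/(S - 5) = -6 + (S*(-4 + S))/(-5 + S) = -6 + S*(-4 + S)/(-5 + S))
(856 + j(-4 + 1*0))*R(36) = (856 + (30 + (-4 + 1*0)² - 10*(-4 + 1*0))/(-5 + (-4 + 1*0)))*(38*36) = (856 + (30 + (-4 + 0)² - 10*(-4 + 0))/(-5 + (-4 + 0)))*1368 = (856 + (30 + (-4)² - 10*(-4))/(-5 - 4))*1368 = (856 + (30 + 16 + 40)/(-9))*1368 = (856 - ⅑*86)*1368 = (856 - 86/9)*1368 = (7618/9)*1368 = 1157936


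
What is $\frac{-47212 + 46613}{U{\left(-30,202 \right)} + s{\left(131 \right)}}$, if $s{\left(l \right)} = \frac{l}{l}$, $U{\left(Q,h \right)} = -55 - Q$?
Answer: $\frac{599}{24} \approx 24.958$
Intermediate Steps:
$s{\left(l \right)} = 1$
$\frac{-47212 + 46613}{U{\left(-30,202 \right)} + s{\left(131 \right)}} = \frac{-47212 + 46613}{\left(-55 - -30\right) + 1} = - \frac{599}{\left(-55 + 30\right) + 1} = - \frac{599}{-25 + 1} = - \frac{599}{-24} = \left(-599\right) \left(- \frac{1}{24}\right) = \frac{599}{24}$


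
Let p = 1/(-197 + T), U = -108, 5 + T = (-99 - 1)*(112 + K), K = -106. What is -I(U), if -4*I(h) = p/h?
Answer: 1/346464 ≈ 2.8863e-6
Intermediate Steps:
T = -605 (T = -5 + (-99 - 1)*(112 - 106) = -5 - 100*6 = -5 - 600 = -605)
p = -1/802 (p = 1/(-197 - 605) = 1/(-802) = -1/802 ≈ -0.0012469)
I(h) = 1/(3208*h) (I(h) = -(-1)/(3208*h) = 1/(3208*h))
-I(U) = -1/(3208*(-108)) = -(-1)/(3208*108) = -1*(-1/346464) = 1/346464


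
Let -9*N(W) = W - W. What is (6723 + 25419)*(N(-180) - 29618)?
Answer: -951981756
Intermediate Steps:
N(W) = 0 (N(W) = -(W - W)/9 = -⅑*0 = 0)
(6723 + 25419)*(N(-180) - 29618) = (6723 + 25419)*(0 - 29618) = 32142*(-29618) = -951981756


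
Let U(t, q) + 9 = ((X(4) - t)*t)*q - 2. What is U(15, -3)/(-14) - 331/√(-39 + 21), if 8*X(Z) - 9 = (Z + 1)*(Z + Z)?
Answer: -3107/112 + 331*I*√2/6 ≈ -27.741 + 78.017*I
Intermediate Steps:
X(Z) = 9/8 + Z*(1 + Z)/4 (X(Z) = 9/8 + ((Z + 1)*(Z + Z))/8 = 9/8 + ((1 + Z)*(2*Z))/8 = 9/8 + (2*Z*(1 + Z))/8 = 9/8 + Z*(1 + Z)/4)
U(t, q) = -11 + q*t*(49/8 - t) (U(t, q) = -9 + ((((9/8 + (¼)*4 + (¼)*4²) - t)*t)*q - 2) = -9 + ((((9/8 + 1 + (¼)*16) - t)*t)*q - 2) = -9 + ((((9/8 + 1 + 4) - t)*t)*q - 2) = -9 + (((49/8 - t)*t)*q - 2) = -9 + ((t*(49/8 - t))*q - 2) = -9 + (q*t*(49/8 - t) - 2) = -9 + (-2 + q*t*(49/8 - t)) = -11 + q*t*(49/8 - t))
U(15, -3)/(-14) - 331/√(-39 + 21) = (-11 - 1*(-3)*15² + (49/8)*(-3)*15)/(-14) - 331/√(-39 + 21) = (-11 - 1*(-3)*225 - 2205/8)*(-1/14) - 331*(-I*√2/6) = (-11 + 675 - 2205/8)*(-1/14) - 331*(-I*√2/6) = (3107/8)*(-1/14) - (-331)*I*√2/6 = -3107/112 + 331*I*√2/6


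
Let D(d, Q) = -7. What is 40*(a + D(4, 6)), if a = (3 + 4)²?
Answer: 1680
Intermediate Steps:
a = 49 (a = 7² = 49)
40*(a + D(4, 6)) = 40*(49 - 7) = 40*42 = 1680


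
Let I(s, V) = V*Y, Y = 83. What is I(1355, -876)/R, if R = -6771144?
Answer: 6059/564262 ≈ 0.010738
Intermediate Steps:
I(s, V) = 83*V (I(s, V) = V*83 = 83*V)
I(1355, -876)/R = (83*(-876))/(-6771144) = -72708*(-1/6771144) = 6059/564262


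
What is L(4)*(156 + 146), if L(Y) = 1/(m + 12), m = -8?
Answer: 151/2 ≈ 75.500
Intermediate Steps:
L(Y) = ¼ (L(Y) = 1/(-8 + 12) = 1/4 = ¼)
L(4)*(156 + 146) = (156 + 146)/4 = (¼)*302 = 151/2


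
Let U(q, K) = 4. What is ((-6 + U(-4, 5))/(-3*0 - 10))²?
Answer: 1/25 ≈ 0.040000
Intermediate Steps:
((-6 + U(-4, 5))/(-3*0 - 10))² = ((-6 + 4)/(-3*0 - 10))² = (-2/(0 - 10))² = (-2/(-10))² = (-2*(-⅒))² = (⅕)² = 1/25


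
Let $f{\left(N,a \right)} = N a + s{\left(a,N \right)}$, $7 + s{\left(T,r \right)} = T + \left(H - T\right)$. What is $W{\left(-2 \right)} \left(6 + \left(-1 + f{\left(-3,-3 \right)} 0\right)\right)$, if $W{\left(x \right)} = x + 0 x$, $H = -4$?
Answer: $-10$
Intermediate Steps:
$s{\left(T,r \right)} = -11$ ($s{\left(T,r \right)} = -7 + \left(T - \left(4 + T\right)\right) = -7 - 4 = -11$)
$f{\left(N,a \right)} = -11 + N a$ ($f{\left(N,a \right)} = N a - 11 = -11 + N a$)
$W{\left(x \right)} = x$ ($W{\left(x \right)} = x + 0 = x$)
$W{\left(-2 \right)} \left(6 + \left(-1 + f{\left(-3,-3 \right)} 0\right)\right) = - 2 \left(6 - \left(1 - \left(-11 - -9\right) 0\right)\right) = - 2 \left(6 - \left(1 - \left(-11 + 9\right) 0\right)\right) = - 2 \left(6 - 1\right) = \left(-2\right) 5 = -10$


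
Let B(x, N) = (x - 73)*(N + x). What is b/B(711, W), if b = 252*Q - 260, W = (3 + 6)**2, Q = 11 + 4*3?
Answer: 346/31581 ≈ 0.010956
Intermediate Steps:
Q = 23 (Q = 11 + 12 = 23)
W = 81 (W = 9**2 = 81)
B(x, N) = (-73 + x)*(N + x)
b = 5536 (b = 252*23 - 260 = 5796 - 260 = 5536)
b/B(711, W) = 5536/(711**2 - 73*81 - 73*711 + 81*711) = 5536/(505521 - 5913 - 51903 + 57591) = 5536/505296 = 5536*(1/505296) = 346/31581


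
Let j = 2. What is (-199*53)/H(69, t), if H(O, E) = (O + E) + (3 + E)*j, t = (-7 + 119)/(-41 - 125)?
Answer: -875401/6057 ≈ -144.53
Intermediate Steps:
t = -56/83 (t = 112/(-166) = 112*(-1/166) = -56/83 ≈ -0.67470)
H(O, E) = 6 + O + 3*E (H(O, E) = (O + E) + (3 + E)*2 = (E + O) + (6 + 2*E) = 6 + O + 3*E)
(-199*53)/H(69, t) = (-199*53)/(6 + 69 + 3*(-56/83)) = -10547/(6 + 69 - 168/83) = -10547/6057/83 = -10547*83/6057 = -875401/6057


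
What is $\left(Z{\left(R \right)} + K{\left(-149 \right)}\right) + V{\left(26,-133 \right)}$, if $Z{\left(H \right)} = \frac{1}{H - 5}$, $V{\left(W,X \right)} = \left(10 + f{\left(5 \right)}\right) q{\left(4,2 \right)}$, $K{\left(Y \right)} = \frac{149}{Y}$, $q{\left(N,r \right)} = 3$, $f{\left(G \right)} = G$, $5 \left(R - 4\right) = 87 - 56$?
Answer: $\frac{1149}{26} \approx 44.192$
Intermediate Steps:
$R = \frac{51}{5}$ ($R = 4 + \frac{87 - 56}{5} = 4 + \frac{1}{5} \cdot 31 = 4 + \frac{31}{5} = \frac{51}{5} \approx 10.2$)
$V{\left(W,X \right)} = 45$ ($V{\left(W,X \right)} = \left(10 + 5\right) 3 = 15 \cdot 3 = 45$)
$Z{\left(H \right)} = \frac{1}{-5 + H}$
$\left(Z{\left(R \right)} + K{\left(-149 \right)}\right) + V{\left(26,-133 \right)} = \left(\frac{1}{-5 + \frac{51}{5}} + \frac{149}{-149}\right) + 45 = \left(\frac{1}{\frac{26}{5}} + 149 \left(- \frac{1}{149}\right)\right) + 45 = \left(\frac{5}{26} - 1\right) + 45 = - \frac{21}{26} + 45 = \frac{1149}{26}$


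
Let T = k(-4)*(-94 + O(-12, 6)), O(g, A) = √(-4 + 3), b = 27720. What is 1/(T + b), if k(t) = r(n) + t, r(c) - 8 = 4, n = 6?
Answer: 3371/90909136 - I/90909136 ≈ 3.7081e-5 - 1.1e-8*I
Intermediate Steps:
r(c) = 12 (r(c) = 8 + 4 = 12)
O(g, A) = I (O(g, A) = √(-1) = I)
k(t) = 12 + t
T = -752 + 8*I (T = (12 - 4)*(-94 + I) = 8*(-94 + I) = -752 + 8*I ≈ -752.0 + 8.0*I)
1/(T + b) = 1/((-752 + 8*I) + 27720) = 1/(26968 + 8*I) = (26968 - 8*I)/727273088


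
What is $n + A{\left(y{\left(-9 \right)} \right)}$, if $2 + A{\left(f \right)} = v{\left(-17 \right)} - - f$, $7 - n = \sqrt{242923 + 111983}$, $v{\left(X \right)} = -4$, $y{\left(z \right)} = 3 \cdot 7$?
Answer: $22 - 3 \sqrt{39434} \approx -573.74$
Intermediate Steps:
$y{\left(z \right)} = 21$
$n = 7 - 3 \sqrt{39434}$ ($n = 7 - \sqrt{242923 + 111983} = 7 - \sqrt{354906} = 7 - 3 \sqrt{39434} \approx -588.74$)
$A{\left(f \right)} = -6 + f$ ($A{\left(f \right)} = -2 - \left(4 - f\right) = -2 + \left(-4 + f\right) = -6 + f$)
$n + A{\left(y{\left(-9 \right)} \right)} = \left(7 - 3 \sqrt{39434}\right) + \left(-6 + 21\right) = \left(7 - 3 \sqrt{39434}\right) + 15 = 22 - 3 \sqrt{39434}$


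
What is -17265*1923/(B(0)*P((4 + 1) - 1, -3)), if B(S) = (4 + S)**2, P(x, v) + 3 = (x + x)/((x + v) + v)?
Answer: 33200595/112 ≈ 2.9643e+5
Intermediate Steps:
P(x, v) = -3 + 2*x/(x + 2*v) (P(x, v) = -3 + (x + x)/((x + v) + v) = -3 + (2*x)/((v + x) + v) = -3 + (2*x)/(x + 2*v) = -3 + 2*x/(x + 2*v))
-17265*1923/(B(0)*P((4 + 1) - 1, -3)) = -17265*1923*(((4 + 1) - 1) + 2*(-3))/((4 + 0)**2*(-((4 + 1) - 1) - 6*(-3))) = -17265*1923*((5 - 1) - 6)/(16*(-(5 - 1) + 18)) = -17265*1923*(4 - 6)/(16*(-1*4 + 18)) = -17265*(-1923/(8*(-4 + 18))) = -17265/(-(-320)*14*(-1/76920)) = -17265/(-640*(-7)*(-1/76920)) = -17265/(4480*(-1/76920)) = -17265/(-112/1923) = -17265*(-1923/112) = 33200595/112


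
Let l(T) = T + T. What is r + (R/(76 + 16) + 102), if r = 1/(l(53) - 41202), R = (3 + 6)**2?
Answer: 97243387/945208 ≈ 102.88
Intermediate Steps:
l(T) = 2*T
R = 81 (R = 9**2 = 81)
r = -1/41096 (r = 1/(2*53 - 41202) = 1/(106 - 41202) = 1/(-41096) = -1/41096 ≈ -2.4333e-5)
r + (R/(76 + 16) + 102) = -1/41096 + (81/(76 + 16) + 102) = -1/41096 + (81/92 + 102) = -1/41096 + 9465/92 = 97243387/945208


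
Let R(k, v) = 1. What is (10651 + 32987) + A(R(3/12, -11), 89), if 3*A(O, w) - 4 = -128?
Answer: 130790/3 ≈ 43597.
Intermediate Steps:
A(O, w) = -124/3 (A(O, w) = 4/3 + (1/3)*(-128) = 4/3 - 128/3 = -124/3)
(10651 + 32987) + A(R(3/12, -11), 89) = (10651 + 32987) - 124/3 = 43638 - 124/3 = 130790/3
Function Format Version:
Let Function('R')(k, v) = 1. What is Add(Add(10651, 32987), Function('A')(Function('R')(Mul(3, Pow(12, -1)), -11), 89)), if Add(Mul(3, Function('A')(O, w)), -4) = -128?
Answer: Rational(130790, 3) ≈ 43597.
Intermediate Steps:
Function('A')(O, w) = Rational(-124, 3) (Function('A')(O, w) = Add(Rational(4, 3), Mul(Rational(1, 3), -128)) = Add(Rational(4, 3), Rational(-128, 3)) = Rational(-124, 3))
Add(Add(10651, 32987), Function('A')(Function('R')(Mul(3, Pow(12, -1)), -11), 89)) = Add(Add(10651, 32987), Rational(-124, 3)) = Add(43638, Rational(-124, 3)) = Rational(130790, 3)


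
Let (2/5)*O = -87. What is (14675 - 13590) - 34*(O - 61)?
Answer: 10554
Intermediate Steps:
O = -435/2 (O = (5/2)*(-87) = -435/2 ≈ -217.50)
(14675 - 13590) - 34*(O - 61) = (14675 - 13590) - 34*(-435/2 - 61) = 1085 - 34*(-557/2) = 1085 + 9469 = 10554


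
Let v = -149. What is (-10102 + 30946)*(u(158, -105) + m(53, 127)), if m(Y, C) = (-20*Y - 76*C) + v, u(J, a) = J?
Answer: -223093332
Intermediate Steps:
m(Y, C) = -149 - 76*C - 20*Y (m(Y, C) = (-20*Y - 76*C) - 149 = (-76*C - 20*Y) - 149 = -149 - 76*C - 20*Y)
(-10102 + 30946)*(u(158, -105) + m(53, 127)) = (-10102 + 30946)*(158 + (-149 - 76*127 - 20*53)) = 20844*(158 + (-149 - 9652 - 1060)) = 20844*(158 - 10861) = 20844*(-10703) = -223093332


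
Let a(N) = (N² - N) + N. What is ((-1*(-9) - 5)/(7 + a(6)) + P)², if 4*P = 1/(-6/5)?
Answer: 14161/1065024 ≈ 0.013296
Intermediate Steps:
a(N) = N²
P = -5/24 (P = (1/(-6/5))/4 = (-⅚*1)/4 = (¼)*(-⅚) = -5/24 ≈ -0.20833)
((-1*(-9) - 5)/(7 + a(6)) + P)² = ((-1*(-9) - 5)/(7 + 6²) - 5/24)² = ((9 - 5)/(7 + 36) - 5/24)² = (4/43 - 5/24)² = (-119/1032)² = 14161/1065024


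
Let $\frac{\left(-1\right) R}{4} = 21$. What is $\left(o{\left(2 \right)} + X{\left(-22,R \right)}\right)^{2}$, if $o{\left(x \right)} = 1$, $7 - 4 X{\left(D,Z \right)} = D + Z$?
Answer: $\frac{13689}{16} \approx 855.56$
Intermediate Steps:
$R = -84$ ($R = \left(-4\right) 21 = -84$)
$X{\left(D,Z \right)} = \frac{7}{4} - \frac{D}{4} - \frac{Z}{4}$ ($X{\left(D,Z \right)} = \frac{7}{4} - \frac{D + Z}{4} = \frac{7}{4} - \left(\frac{D}{4} + \frac{Z}{4}\right) = \frac{7}{4} - \frac{D}{4} - \frac{Z}{4}$)
$\left(o{\left(2 \right)} + X{\left(-22,R \right)}\right)^{2} = \left(1 - - \frac{113}{4}\right)^{2} = \left(1 + \left(\frac{7}{4} + \frac{11}{2} + 21\right)\right)^{2} = \left(1 + \frac{113}{4}\right)^{2} = \left(\frac{117}{4}\right)^{2} = \frac{13689}{16}$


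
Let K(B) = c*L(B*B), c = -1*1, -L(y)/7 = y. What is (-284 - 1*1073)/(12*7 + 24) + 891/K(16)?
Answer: -583879/48384 ≈ -12.068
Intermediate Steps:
L(y) = -7*y
c = -1
K(B) = 7*B² (K(B) = -(-7)*B*B = -(-7)*B² = 7*B²)
(-284 - 1*1073)/(12*7 + 24) + 891/K(16) = (-284 - 1*1073)/(12*7 + 24) + 891/((7*16²)) = (-284 - 1073)/(84 + 24) + 891/((7*256)) = -1357/108 + 891/1792 = -583879/48384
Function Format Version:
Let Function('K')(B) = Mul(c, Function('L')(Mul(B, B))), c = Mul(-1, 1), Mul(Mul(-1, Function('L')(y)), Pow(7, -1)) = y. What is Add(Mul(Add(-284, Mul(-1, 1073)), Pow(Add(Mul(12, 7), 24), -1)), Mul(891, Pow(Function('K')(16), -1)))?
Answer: Rational(-583879, 48384) ≈ -12.068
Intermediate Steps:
Function('L')(y) = Mul(-7, y)
c = -1
Function('K')(B) = Mul(7, Pow(B, 2)) (Function('K')(B) = Mul(-1, Mul(-7, Mul(B, B))) = Mul(-1, Mul(-7, Pow(B, 2))) = Mul(7, Pow(B, 2)))
Add(Mul(Add(-284, Mul(-1, 1073)), Pow(Add(Mul(12, 7), 24), -1)), Mul(891, Pow(Function('K')(16), -1))) = Add(Mul(Add(-284, Mul(-1, 1073)), Pow(Add(Mul(12, 7), 24), -1)), Mul(891, Pow(Mul(7, Pow(16, 2)), -1))) = Add(Mul(Add(-284, -1073), Pow(Add(84, 24), -1)), Mul(891, Pow(Mul(7, 256), -1))) = Add(Mul(-1357, Pow(108, -1)), Mul(891, Pow(1792, -1))) = Add(Mul(-1357, Rational(1, 108)), Mul(891, Rational(1, 1792))) = Add(Rational(-1357, 108), Rational(891, 1792)) = Rational(-583879, 48384)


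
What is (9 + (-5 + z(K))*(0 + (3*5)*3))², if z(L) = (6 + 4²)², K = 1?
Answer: 465006096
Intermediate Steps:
z(L) = 484 (z(L) = (6 + 16)² = 22² = 484)
(9 + (-5 + z(K))*(0 + (3*5)*3))² = (9 + (-5 + 484)*(0 + (3*5)*3))² = (9 + 479*(0 + 15*3))² = (9 + 479*(0 + 45))² = (9 + 479*45)² = (9 + 21555)² = 21564² = 465006096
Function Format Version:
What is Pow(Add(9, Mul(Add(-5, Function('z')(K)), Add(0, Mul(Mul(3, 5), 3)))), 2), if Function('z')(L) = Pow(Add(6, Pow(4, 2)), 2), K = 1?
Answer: 465006096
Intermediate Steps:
Function('z')(L) = 484 (Function('z')(L) = Pow(Add(6, 16), 2) = Pow(22, 2) = 484)
Pow(Add(9, Mul(Add(-5, Function('z')(K)), Add(0, Mul(Mul(3, 5), 3)))), 2) = Pow(Add(9, Mul(Add(-5, 484), Add(0, Mul(Mul(3, 5), 3)))), 2) = Pow(Add(9, Mul(479, Add(0, Mul(15, 3)))), 2) = Pow(Add(9, Mul(479, Add(0, 45))), 2) = Pow(Add(9, Mul(479, 45)), 2) = Pow(Add(9, 21555), 2) = Pow(21564, 2) = 465006096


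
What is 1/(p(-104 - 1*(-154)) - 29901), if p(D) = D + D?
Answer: -1/29801 ≈ -3.3556e-5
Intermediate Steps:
p(D) = 2*D
1/(p(-104 - 1*(-154)) - 29901) = 1/(2*(-104 - 1*(-154)) - 29901) = 1/(2*(-104 + 154) - 29901) = 1/(2*50 - 29901) = 1/(100 - 29901) = 1/(-29801) = -1/29801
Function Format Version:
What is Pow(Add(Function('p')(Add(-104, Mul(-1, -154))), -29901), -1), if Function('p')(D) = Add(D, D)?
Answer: Rational(-1, 29801) ≈ -3.3556e-5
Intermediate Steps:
Function('p')(D) = Mul(2, D)
Pow(Add(Function('p')(Add(-104, Mul(-1, -154))), -29901), -1) = Pow(Add(Mul(2, Add(-104, Mul(-1, -154))), -29901), -1) = Pow(Add(Mul(2, Add(-104, 154)), -29901), -1) = Pow(Add(Mul(2, 50), -29901), -1) = Pow(Add(100, -29901), -1) = Pow(-29801, -1) = Rational(-1, 29801)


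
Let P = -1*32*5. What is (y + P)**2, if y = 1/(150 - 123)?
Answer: 18653761/729 ≈ 25588.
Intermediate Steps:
P = -160 (P = -32*5 = -160)
y = 1/27 ≈ 0.037037
(y + P)**2 = (1/27 - 160)**2 = (-4319/27)**2 = 18653761/729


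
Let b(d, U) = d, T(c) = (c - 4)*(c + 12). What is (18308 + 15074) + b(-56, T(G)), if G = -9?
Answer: 33326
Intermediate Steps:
T(c) = (-4 + c)*(12 + c)
(18308 + 15074) + b(-56, T(G)) = (18308 + 15074) - 56 = 33382 - 56 = 33326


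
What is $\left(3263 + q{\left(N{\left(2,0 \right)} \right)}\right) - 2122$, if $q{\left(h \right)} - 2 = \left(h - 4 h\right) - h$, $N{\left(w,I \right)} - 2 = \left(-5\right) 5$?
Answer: $1235$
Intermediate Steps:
$N{\left(w,I \right)} = -23$ ($N{\left(w,I \right)} = 2 - 25 = -23$)
$q{\left(h \right)} = 2 - 4 h$ ($q{\left(h \right)} = 2 + \left(\left(h - 4 h\right) - h\right) = 2 - 4 h$)
$\left(3263 + q{\left(N{\left(2,0 \right)} \right)}\right) - 2122 = \left(3263 + \left(2 - -92\right)\right) - 2122 = \left(3263 + \left(2 + 92\right)\right) - 2122 = \left(3263 + 94\right) - 2122 = 3357 - 2122 = 1235$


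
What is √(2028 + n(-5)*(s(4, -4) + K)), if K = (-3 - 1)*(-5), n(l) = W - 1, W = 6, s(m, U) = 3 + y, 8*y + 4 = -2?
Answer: √8557/2 ≈ 46.252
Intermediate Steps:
y = -¾ (y = -½ + (⅛)*(-2) = -½ - ¼ = -¾ ≈ -0.75000)
s(m, U) = 9/4 (s(m, U) = 3 - ¾ = 9/4)
n(l) = 5 (n(l) = 6 - 1 = 5)
K = 20 (K = -4*(-5) = 20)
√(2028 + n(-5)*(s(4, -4) + K)) = √(2028 + 5*(9/4 + 20)) = √(2028 + 5*(89/4)) = √(2028 + 445/4) = √(8557/4) = √8557/2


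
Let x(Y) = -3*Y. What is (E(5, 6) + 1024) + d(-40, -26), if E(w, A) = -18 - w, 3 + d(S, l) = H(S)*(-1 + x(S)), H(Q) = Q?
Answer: -3762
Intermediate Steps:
d(S, l) = -3 + S*(-1 - 3*S)
(E(5, 6) + 1024) + d(-40, -26) = ((-18 - 1*5) + 1024) + (-3 - 1*(-40) - 3*(-40)**2) = ((-18 - 5) + 1024) + (-3 + 40 - 3*1600) = (-23 + 1024) + (-3 + 40 - 4800) = 1001 - 4763 = -3762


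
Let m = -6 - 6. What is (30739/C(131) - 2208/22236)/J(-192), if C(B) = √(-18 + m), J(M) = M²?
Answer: -23/8538624 - 30739*I*√30/1105920 ≈ -2.6936e-6 - 0.15224*I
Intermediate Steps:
m = -12
C(B) = I*√30 (C(B) = √(-18 - 12) = √(-30) = I*√30)
(30739/C(131) - 2208/22236)/J(-192) = (30739/((I*√30)) - 2208/22236)/((-192)²) = (30739*(-I*√30/30) - 2208*1/22236)/36864 = (-30739*I*√30/30 - 184/1853)*(1/36864) = (-184/1853 - 30739*I*√30/30)*(1/36864) = -23/8538624 - 30739*I*√30/1105920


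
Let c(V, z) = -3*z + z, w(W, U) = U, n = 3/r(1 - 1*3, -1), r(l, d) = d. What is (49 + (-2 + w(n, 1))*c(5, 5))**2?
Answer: 3481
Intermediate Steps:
n = -3 (n = 3/(-1) = 3*(-1) = -3)
c(V, z) = -2*z
(49 + (-2 + w(n, 1))*c(5, 5))**2 = (49 + (-2 + 1)*(-2*5))**2 = (49 - 1*(-10))**2 = (49 + 10)**2 = 59**2 = 3481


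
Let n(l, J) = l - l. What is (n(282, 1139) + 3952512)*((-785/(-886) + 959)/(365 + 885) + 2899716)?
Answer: 3173310148462510752/276875 ≈ 1.1461e+13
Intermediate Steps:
n(l, J) = 0
(n(282, 1139) + 3952512)*((-785/(-886) + 959)/(365 + 885) + 2899716) = (0 + 3952512)*((-785/(-886) + 959)/(365 + 885) + 2899716) = 3952512*((-785*(-1/886) + 959)/1250 + 2899716) = 3952512*((785/886 + 959)/1250 + 2899716) = 3952512*((1/1250)*(850459/886) + 2899716) = 3952512*(850459/1107500 + 2899716) = 3952512*(3211436320459/1107500) = 3173310148462510752/276875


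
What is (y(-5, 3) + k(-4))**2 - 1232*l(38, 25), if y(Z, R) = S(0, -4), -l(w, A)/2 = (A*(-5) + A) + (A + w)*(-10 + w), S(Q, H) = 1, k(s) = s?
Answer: 4100105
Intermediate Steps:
l(w, A) = 8*A - 2*(-10 + w)*(A + w) (l(w, A) = -2*((A*(-5) + A) + (A + w)*(-10 + w)) = -2*((-5*A + A) + (-10 + w)*(A + w)) = -2*(-4*A + (-10 + w)*(A + w)) = 8*A - 2*(-10 + w)*(A + w))
y(Z, R) = 1
(y(-5, 3) + k(-4))**2 - 1232*l(38, 25) = (1 - 4)**2 - 1232*(-2*38**2 + 20*38 + 28*25 - 2*25*38) = (-3)**2 - 1232*(-2*1444 + 760 + 700 - 1900) = 9 - 1232*(-2888 + 760 + 700 - 1900) = 9 - 1232*(-3328) = 9 + 4100096 = 4100105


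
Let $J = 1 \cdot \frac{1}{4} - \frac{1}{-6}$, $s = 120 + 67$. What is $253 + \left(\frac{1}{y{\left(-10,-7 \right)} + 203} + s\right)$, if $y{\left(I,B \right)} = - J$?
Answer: $\frac{1069652}{2431} \approx 440.0$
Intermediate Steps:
$s = 187$
$J = \frac{5}{12}$ ($J = 1 \cdot \frac{1}{4} - - \frac{1}{6} = \frac{1}{4} + \frac{1}{6} = \frac{5}{12} \approx 0.41667$)
$y{\left(I,B \right)} = - \frac{5}{12}$ ($y{\left(I,B \right)} = \left(-1\right) \frac{5}{12} = - \frac{5}{12}$)
$253 + \left(\frac{1}{y{\left(-10,-7 \right)} + 203} + s\right) = 253 + \left(\frac{1}{- \frac{5}{12} + 203} + 187\right) = 253 + \left(\frac{1}{\frac{2431}{12}} + 187\right) = 253 + \left(\frac{12}{2431} + 187\right) = 253 + \frac{454609}{2431} = \frac{1069652}{2431}$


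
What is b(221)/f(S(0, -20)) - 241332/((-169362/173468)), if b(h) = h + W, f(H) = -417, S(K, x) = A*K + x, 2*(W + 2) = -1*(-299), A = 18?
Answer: 1939662976655/7847106 ≈ 2.4718e+5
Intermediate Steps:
W = 295/2 (W = -2 + (-1*(-299))/2 = -2 + (½)*299 = -2 + 299/2 = 295/2 ≈ 147.50)
S(K, x) = x + 18*K (S(K, x) = 18*K + x = x + 18*K)
b(h) = 295/2 + h (b(h) = h + 295/2 = 295/2 + h)
b(221)/f(S(0, -20)) - 241332/((-169362/173468)) = (295/2 + 221)/(-417) - 241332/((-169362/173468)) = (737/2)*(-1/417) - 241332/((-169362*1/173468)) = -737/834 - 241332/(-84681/86734) = -737/834 - 241332*(-86734/84681) = -737/834 + 6977229896/28227 = 1939662976655/7847106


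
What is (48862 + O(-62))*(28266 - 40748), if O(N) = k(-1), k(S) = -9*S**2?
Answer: -609783146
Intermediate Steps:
O(N) = -9 (O(N) = -9*(-1)**2 = -9*1 = -9)
(48862 + O(-62))*(28266 - 40748) = (48862 - 9)*(28266 - 40748) = 48853*(-12482) = -609783146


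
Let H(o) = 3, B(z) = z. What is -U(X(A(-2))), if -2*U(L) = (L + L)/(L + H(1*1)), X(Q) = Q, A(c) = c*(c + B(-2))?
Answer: 8/11 ≈ 0.72727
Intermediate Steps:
A(c) = c*(-2 + c) (A(c) = c*(c - 2) = c*(-2 + c))
U(L) = -L/(3 + L) (U(L) = -(L + L)/(2*(L + 3)) = -2*L/(2*(3 + L)) = -L/(3 + L))
-U(X(A(-2))) = -(-1)*(-2*(-2 - 2))/(3 - 2*(-2 - 2)) = -(-1)*(-2*(-4))/(3 - 2*(-4)) = -(-1)*8/(3 + 8) = -(-1)*8/11 = -1*(-8/11) = 8/11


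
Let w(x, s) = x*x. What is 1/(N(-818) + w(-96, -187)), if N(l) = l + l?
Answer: 1/7580 ≈ 0.00013193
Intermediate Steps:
N(l) = 2*l
w(x, s) = x**2
1/(N(-818) + w(-96, -187)) = 1/(2*(-818) + (-96)**2) = 1/(-1636 + 9216) = 1/7580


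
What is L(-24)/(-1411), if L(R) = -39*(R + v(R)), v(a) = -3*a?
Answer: 1872/1411 ≈ 1.3267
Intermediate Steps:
L(R) = 78*R (L(R) = -39*(R - 3*R) = -(-78)*R = 78*R)
L(-24)/(-1411) = (78*(-24))/(-1411) = -1872*(-1/1411) = 1872/1411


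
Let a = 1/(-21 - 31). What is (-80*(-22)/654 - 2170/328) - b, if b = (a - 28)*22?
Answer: 427011803/697164 ≈ 612.50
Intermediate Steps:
a = -1/52 (a = 1/(-52) = -1/52 ≈ -0.019231)
b = -16027/26 (b = (-1/52 - 28)*22 = -1457/52*22 = -16027/26 ≈ -616.42)
(-80*(-22)/654 - 2170/328) - b = (-80*(-22)/654 - 2170/328) - 1*(-16027/26) = (1760*(1/654) - 2170*1/328) + 16027/26 = (880/327 - 1085/164) + 16027/26 = -210475/53628 + 16027/26 = 427011803/697164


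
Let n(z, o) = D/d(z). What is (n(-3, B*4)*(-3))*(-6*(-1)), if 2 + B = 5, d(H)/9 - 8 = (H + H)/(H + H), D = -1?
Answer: 2/9 ≈ 0.22222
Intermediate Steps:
d(H) = 81 (d(H) = 72 + 9*((H + H)/(H + H)) = 72 + 9*((2*H)/((2*H))) = 72 + 9*((2*H)*(1/(2*H))) = 72 + 9*1 = 72 + 9 = 81)
B = 3 (B = -2 + 5 = 3)
n(z, o) = -1/81
(n(-3, B*4)*(-3))*(-6*(-1)) = (-1/81*(-3))*(-6*(-1)) = (1/27)*6 = 2/9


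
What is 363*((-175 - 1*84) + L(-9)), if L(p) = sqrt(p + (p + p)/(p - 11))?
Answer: -94017 + 3267*I*sqrt(10)/10 ≈ -94017.0 + 1033.1*I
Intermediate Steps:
L(p) = sqrt(p + 2*p/(-11 + p)) (L(p) = sqrt(p + (2*p)/(-11 + p)) = sqrt(p + 2*p/(-11 + p)))
363*((-175 - 1*84) + L(-9)) = 363*((-175 - 1*84) + sqrt(-9*(-9 - 9)/(-11 - 9))) = 363*((-175 - 84) + sqrt(-9*(-18)/(-20))) = 363*(-259 + sqrt(-9*(-1/20)*(-18))) = 363*(-259 + sqrt(-81/10)) = 363*(-259 + 9*I*sqrt(10)/10) = -94017 + 3267*I*sqrt(10)/10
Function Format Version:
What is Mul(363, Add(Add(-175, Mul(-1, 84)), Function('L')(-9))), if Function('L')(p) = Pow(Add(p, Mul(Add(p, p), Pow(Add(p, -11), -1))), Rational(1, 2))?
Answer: Add(-94017, Mul(Rational(3267, 10), I, Pow(10, Rational(1, 2)))) ≈ Add(-94017., Mul(1033.1, I))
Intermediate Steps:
Function('L')(p) = Pow(Add(p, Mul(2, p, Pow(Add(-11, p), -1))), Rational(1, 2)) (Function('L')(p) = Pow(Add(p, Mul(Mul(2, p), Pow(Add(-11, p), -1))), Rational(1, 2)) = Pow(Add(p, Mul(2, p, Pow(Add(-11, p), -1))), Rational(1, 2)))
Mul(363, Add(Add(-175, Mul(-1, 84)), Function('L')(-9))) = Mul(363, Add(Add(-175, Mul(-1, 84)), Pow(Mul(-9, Pow(Add(-11, -9), -1), Add(-9, -9)), Rational(1, 2)))) = Mul(363, Add(Add(-175, -84), Pow(Mul(-9, Pow(-20, -1), -18), Rational(1, 2)))) = Mul(363, Add(-259, Pow(Mul(-9, Rational(-1, 20), -18), Rational(1, 2)))) = Mul(363, Add(-259, Pow(Rational(-81, 10), Rational(1, 2)))) = Mul(363, Add(-259, Mul(Rational(9, 10), I, Pow(10, Rational(1, 2))))) = Add(-94017, Mul(Rational(3267, 10), I, Pow(10, Rational(1, 2))))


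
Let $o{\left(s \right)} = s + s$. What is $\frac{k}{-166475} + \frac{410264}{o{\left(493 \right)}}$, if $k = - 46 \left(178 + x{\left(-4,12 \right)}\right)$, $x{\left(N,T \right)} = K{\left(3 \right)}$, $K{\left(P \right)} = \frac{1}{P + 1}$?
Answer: $\frac{68306784107}{164144350} \approx 416.14$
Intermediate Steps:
$K{\left(P \right)} = \frac{1}{1 + P}$
$x{\left(N,T \right)} = \frac{1}{4}$ ($x{\left(N,T \right)} = \frac{1}{1 + 3} = \frac{1}{4}$)
$o{\left(s \right)} = 2 s$
$k = - \frac{16399}{2}$ ($k = - 46 \left(178 + \frac{1}{4}\right) = \left(-46\right) \frac{713}{4} = - \frac{16399}{2} \approx -8199.5$)
$\frac{k}{-166475} + \frac{410264}{o{\left(493 \right)}} = - \frac{16399}{2 \left(-166475\right)} + \frac{410264}{2 \cdot 493} = \left(- \frac{16399}{2}\right) \left(- \frac{1}{166475}\right) + \frac{410264}{986} = \frac{16399}{332950} + 410264 \cdot \frac{1}{986} = \frac{16399}{332950} + \frac{205132}{493} = \frac{68306784107}{164144350}$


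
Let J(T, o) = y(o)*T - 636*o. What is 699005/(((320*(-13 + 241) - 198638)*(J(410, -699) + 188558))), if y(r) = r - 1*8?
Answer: -699005/43139224856 ≈ -1.6203e-5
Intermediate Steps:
y(r) = -8 + r (y(r) = r - 8 = -8 + r)
J(T, o) = -636*o + T*(-8 + o) (J(T, o) = (-8 + o)*T - 636*o = T*(-8 + o) - 636*o = -636*o + T*(-8 + o))
699005/(((320*(-13 + 241) - 198638)*(J(410, -699) + 188558))) = 699005/(((320*(-13 + 241) - 198638)*((-636*(-699) + 410*(-8 - 699)) + 188558))) = 699005/(((320*228 - 198638)*((444564 + 410*(-707)) + 188558))) = 699005/(((72960 - 198638)*((444564 - 289870) + 188558))) = 699005/((-125678*(154694 + 188558))) = 699005/((-125678*343252)) = 699005/(-43139224856) = 699005*(-1/43139224856) = -699005/43139224856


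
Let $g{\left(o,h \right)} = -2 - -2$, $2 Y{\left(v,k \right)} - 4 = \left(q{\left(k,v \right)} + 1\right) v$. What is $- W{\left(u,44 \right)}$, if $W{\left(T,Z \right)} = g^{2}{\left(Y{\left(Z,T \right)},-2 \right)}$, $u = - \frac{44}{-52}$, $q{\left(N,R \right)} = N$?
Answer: $0$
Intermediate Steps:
$u = \frac{11}{13}$ ($u = \left(-44\right) \left(- \frac{1}{52}\right) = \frac{11}{13} \approx 0.84615$)
$Y{\left(v,k \right)} = 2 + \frac{v \left(1 + k\right)}{2}$ ($Y{\left(v,k \right)} = 2 + \frac{\left(k + 1\right) v}{2} = 2 + \frac{\left(1 + k\right) v}{2} = 2 + \frac{v \left(1 + k\right)}{2}$)
$g{\left(o,h \right)} = 0$ ($g{\left(o,h \right)} = -2 + 2 = 0$)
$W{\left(T,Z \right)} = 0$ ($W{\left(T,Z \right)} = 0^{2} = 0$)
$- W{\left(u,44 \right)} = \left(-1\right) 0 = 0$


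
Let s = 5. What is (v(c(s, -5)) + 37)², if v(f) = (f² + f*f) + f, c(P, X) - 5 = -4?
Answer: 1600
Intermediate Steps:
c(P, X) = 1 (c(P, X) = 5 - 4 = 1)
v(f) = f + 2*f² (v(f) = (f² + f²) + f = 2*f² + f = f + 2*f²)
(v(c(s, -5)) + 37)² = (1*(1 + 2*1) + 37)² = (1*(1 + 2) + 37)² = (1*3 + 37)² = (3 + 37)² = 40² = 1600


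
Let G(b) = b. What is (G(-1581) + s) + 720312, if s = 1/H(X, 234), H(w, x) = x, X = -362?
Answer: 168183055/234 ≈ 7.1873e+5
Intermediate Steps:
s = 1/234 ≈ 0.0042735
(G(-1581) + s) + 720312 = (-1581 + 1/234) + 720312 = -369953/234 + 720312 = 168183055/234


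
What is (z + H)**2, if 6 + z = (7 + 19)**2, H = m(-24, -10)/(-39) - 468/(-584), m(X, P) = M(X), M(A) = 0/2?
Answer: 9591655969/21316 ≈ 4.4997e+5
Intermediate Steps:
M(A) = 0 (M(A) = 0*(1/2) = 0)
m(X, P) = 0
H = 117/146 (H = 0/(-39) - 468/(-584) = 0*(-1/39) - 468*(-1/584) = 0 + 117/146 = 117/146 ≈ 0.80137)
z = 670 (z = -6 + (7 + 19)**2 = -6 + 26**2 = -6 + 676 = 670)
(z + H)**2 = (670 + 117/146)**2 = (97937/146)**2 = 9591655969/21316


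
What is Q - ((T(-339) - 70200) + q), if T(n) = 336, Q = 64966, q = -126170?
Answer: 261000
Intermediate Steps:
Q - ((T(-339) - 70200) + q) = 64966 - ((336 - 70200) - 126170) = 64966 - (-69864 - 126170) = 64966 - 1*(-196034) = 64966 + 196034 = 261000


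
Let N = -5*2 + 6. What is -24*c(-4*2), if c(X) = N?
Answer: 96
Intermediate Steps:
N = -4 (N = -10 + 6 = -4)
c(X) = -4
-24*c(-4*2) = -24*(-4) = 96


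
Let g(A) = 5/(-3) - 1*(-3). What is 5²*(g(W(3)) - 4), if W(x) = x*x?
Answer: -200/3 ≈ -66.667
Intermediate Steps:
W(x) = x²
g(A) = 4/3 (g(A) = 5*(-⅓) + 3 = -5/3 + 3 = 4/3)
5²*(g(W(3)) - 4) = 5²*(4/3 - 4) = 25*(-8/3) = -200/3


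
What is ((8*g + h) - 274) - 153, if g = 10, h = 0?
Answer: -347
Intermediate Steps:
((8*g + h) - 274) - 153 = ((8*10 + 0) - 274) - 153 = ((80 + 0) - 274) - 153 = (80 - 274) - 153 = -194 - 153 = -347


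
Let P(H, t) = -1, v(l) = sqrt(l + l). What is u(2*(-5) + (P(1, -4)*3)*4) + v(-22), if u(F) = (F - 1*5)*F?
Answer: 594 + 2*I*sqrt(11) ≈ 594.0 + 6.6332*I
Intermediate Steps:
v(l) = sqrt(2)*sqrt(l) (v(l) = sqrt(2*l) = sqrt(2)*sqrt(l))
u(F) = F*(-5 + F) (u(F) = (F - 5)*F = (-5 + F)*F = F*(-5 + F))
u(2*(-5) + (P(1, -4)*3)*4) + v(-22) = (2*(-5) - 1*3*4)*(-5 + (2*(-5) - 1*3*4)) + sqrt(2)*sqrt(-22) = (-10 - 3*4)*(-5 + (-10 - 3*4)) + sqrt(2)*(I*sqrt(22)) = (-10 - 12)*(-5 + (-10 - 12)) + 2*I*sqrt(11) = -22*(-5 - 22) + 2*I*sqrt(11) = -22*(-27) + 2*I*sqrt(11) = 594 + 2*I*sqrt(11)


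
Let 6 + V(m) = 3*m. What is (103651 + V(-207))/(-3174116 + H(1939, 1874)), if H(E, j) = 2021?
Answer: -103024/3172095 ≈ -0.032478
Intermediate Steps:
V(m) = -6 + 3*m
(103651 + V(-207))/(-3174116 + H(1939, 1874)) = (103651 + (-6 + 3*(-207)))/(-3174116 + 2021) = (103651 + (-6 - 621))/(-3172095) = (103651 - 627)*(-1/3172095) = 103024*(-1/3172095) = -103024/3172095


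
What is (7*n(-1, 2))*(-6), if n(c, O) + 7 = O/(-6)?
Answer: 308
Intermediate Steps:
n(c, O) = -7 - O/6 (n(c, O) = -7 + O/(-6) = -7 + O*(-⅙) = -7 - O/6)
(7*n(-1, 2))*(-6) = (7*(-7 - ⅙*2))*(-6) = (7*(-7 - ⅓))*(-6) = (7*(-22/3))*(-6) = -154/3*(-6) = 308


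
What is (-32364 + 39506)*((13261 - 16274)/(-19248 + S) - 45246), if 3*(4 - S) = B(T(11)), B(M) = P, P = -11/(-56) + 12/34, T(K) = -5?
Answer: -17760542129690508/54961387 ≈ -3.2315e+8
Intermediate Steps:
P = 523/952 (P = -11*(-1/56) + 12*(1/34) = 11/56 + 6/17 = 523/952 ≈ 0.54937)
B(M) = 523/952
S = 10901/2856 (S = 4 - 1/3*523/952 = 4 - 523/2856 = 10901/2856 ≈ 3.8169)
(-32364 + 39506)*((13261 - 16274)/(-19248 + S) - 45246) = (-32364 + 39506)*((13261 - 16274)/(-19248 + 10901/2856) - 45246) = 7142*(-3013/(-54961387/2856) - 45246) = 7142*(-3013*(-2856/54961387) - 45246) = 7142*(8605128/54961387 - 45246) = 7142*(-2486774311074/54961387) = -17760542129690508/54961387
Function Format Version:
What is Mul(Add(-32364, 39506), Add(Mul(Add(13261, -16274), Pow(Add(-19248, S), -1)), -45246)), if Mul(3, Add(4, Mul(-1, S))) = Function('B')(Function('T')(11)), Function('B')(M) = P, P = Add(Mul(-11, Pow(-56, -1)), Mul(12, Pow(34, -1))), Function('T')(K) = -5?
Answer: Rational(-17760542129690508, 54961387) ≈ -3.2315e+8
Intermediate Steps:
P = Rational(523, 952) (P = Add(Mul(-11, Rational(-1, 56)), Mul(12, Rational(1, 34))) = Add(Rational(11, 56), Rational(6, 17)) = Rational(523, 952) ≈ 0.54937)
Function('B')(M) = Rational(523, 952)
S = Rational(10901, 2856) (S = Add(4, Mul(Rational(-1, 3), Rational(523, 952))) = Add(4, Rational(-523, 2856)) = Rational(10901, 2856) ≈ 3.8169)
Mul(Add(-32364, 39506), Add(Mul(Add(13261, -16274), Pow(Add(-19248, S), -1)), -45246)) = Mul(Add(-32364, 39506), Add(Mul(Add(13261, -16274), Pow(Add(-19248, Rational(10901, 2856)), -1)), -45246)) = Mul(7142, Add(Mul(-3013, Pow(Rational(-54961387, 2856), -1)), -45246)) = Mul(7142, Add(Mul(-3013, Rational(-2856, 54961387)), -45246)) = Mul(7142, Add(Rational(8605128, 54961387), -45246)) = Mul(7142, Rational(-2486774311074, 54961387)) = Rational(-17760542129690508, 54961387)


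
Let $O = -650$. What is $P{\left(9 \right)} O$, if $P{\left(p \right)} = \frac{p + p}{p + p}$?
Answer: $-650$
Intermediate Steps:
$P{\left(p \right)} = 1$ ($P{\left(p \right)} = \frac{2 p}{2 p} = 2 p \frac{1}{2 p} = 1$)
$P{\left(9 \right)} O = 1 \left(-650\right) = -650$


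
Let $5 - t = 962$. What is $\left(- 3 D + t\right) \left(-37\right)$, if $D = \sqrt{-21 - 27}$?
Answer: $35409 + 444 i \sqrt{3} \approx 35409.0 + 769.03 i$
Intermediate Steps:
$D = 4 i \sqrt{3}$ ($D = \sqrt{-48} = 4 i \sqrt{3} \approx 6.9282 i$)
$t = -957$ ($t = 5 - 962 = -957$)
$\left(- 3 D + t\right) \left(-37\right) = \left(- 3 \cdot 4 i \sqrt{3} - 957\right) \left(-37\right) = \left(- 12 i \sqrt{3} - 957\right) \left(-37\right) = \left(-957 - 12 i \sqrt{3}\right) \left(-37\right) = 35409 + 444 i \sqrt{3}$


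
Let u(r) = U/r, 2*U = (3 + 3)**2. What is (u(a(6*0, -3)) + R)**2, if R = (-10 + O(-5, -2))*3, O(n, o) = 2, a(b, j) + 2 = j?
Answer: 19044/25 ≈ 761.76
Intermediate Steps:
a(b, j) = -2 + j
U = 18 (U = (3 + 3)**2/2 = (1/2)*6**2 = (1/2)*36 = 18)
R = -24 (R = (-10 + 2)*3 = -8*3 = -24)
u(r) = 18/r
(u(a(6*0, -3)) + R)**2 = (18/(-2 - 3) - 24)**2 = (18/(-5) - 24)**2 = (18*(-1/5) - 24)**2 = (-18/5 - 24)**2 = (-138/5)**2 = 19044/25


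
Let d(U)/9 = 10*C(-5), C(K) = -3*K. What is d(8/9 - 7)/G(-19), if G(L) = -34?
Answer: -675/17 ≈ -39.706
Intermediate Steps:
d(U) = 1350 (d(U) = 9*(10*(-3*(-5))) = 9*(10*15) = 9*150 = 1350)
d(8/9 - 7)/G(-19) = 1350/(-34) = 1350*(-1/34) = -675/17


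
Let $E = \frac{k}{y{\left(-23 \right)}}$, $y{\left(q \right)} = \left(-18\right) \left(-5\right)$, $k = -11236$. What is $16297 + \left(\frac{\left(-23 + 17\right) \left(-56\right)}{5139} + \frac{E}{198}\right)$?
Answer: $\frac{41454952466}{2543805} \approx 16296.0$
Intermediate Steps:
$y{\left(q \right)} = 90$
$E = - \frac{5618}{45}$ ($E = - \frac{11236}{90} = \left(-11236\right) \frac{1}{90} = - \frac{5618}{45} \approx -124.84$)
$16297 + \left(\frac{\left(-23 + 17\right) \left(-56\right)}{5139} + \frac{E}{198}\right) = 16297 - \left(\frac{2809}{4455} - \frac{\left(-23 + 17\right) \left(-56\right)}{5139}\right) = 16297 - \left(\frac{2809}{4455} - \left(-6\right) \left(-56\right) \frac{1}{5139}\right) = 16297 + \left(336 \cdot \frac{1}{5139} - \frac{2809}{4455}\right) = 16297 + \left(\frac{112}{1713} - \frac{2809}{4455}\right) = 16297 - \frac{1437619}{2543805} = \frac{41454952466}{2543805}$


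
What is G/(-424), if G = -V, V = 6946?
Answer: 3473/212 ≈ 16.382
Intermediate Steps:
G = -6946 (G = -1*6946 = -6946)
G/(-424) = -6946/(-424) = -6946*(-1/424) = 3473/212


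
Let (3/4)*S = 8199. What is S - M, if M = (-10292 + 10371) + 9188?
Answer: 1665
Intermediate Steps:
S = 10932 (S = (4/3)*8199 = 10932)
M = 9267 (M = 79 + 9188 = 9267)
S - M = 10932 - 1*9267 = 10932 - 9267 = 1665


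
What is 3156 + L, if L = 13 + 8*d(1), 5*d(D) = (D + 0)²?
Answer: 15853/5 ≈ 3170.6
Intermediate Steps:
d(D) = D²/5 (d(D) = (D + 0)²/5 = D²/5)
L = 73/5 (L = 13 + 8*((⅕)*1²) = 13 + 8*((⅕)*1) = 13 + 8*(⅕) = 13 + 8/5 = 73/5 ≈ 14.600)
3156 + L = 3156 + 73/5 = 15853/5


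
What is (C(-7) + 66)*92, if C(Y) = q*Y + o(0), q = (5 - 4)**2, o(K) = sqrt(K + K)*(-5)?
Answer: 5428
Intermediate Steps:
o(K) = -5*sqrt(2)*sqrt(K) (o(K) = sqrt(2*K)*(-5) = (sqrt(2)*sqrt(K))*(-5) = -5*sqrt(2)*sqrt(K))
q = 1 (q = 1**2 = 1)
C(Y) = Y (C(Y) = 1*Y - 5*sqrt(2)*sqrt(0) = Y - 5*sqrt(2)*0 = Y + 0 = Y)
(C(-7) + 66)*92 = (-7 + 66)*92 = 59*92 = 5428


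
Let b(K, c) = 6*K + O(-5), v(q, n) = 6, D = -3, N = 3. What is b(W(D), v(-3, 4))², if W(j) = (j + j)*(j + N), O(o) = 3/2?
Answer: 9/4 ≈ 2.2500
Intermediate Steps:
O(o) = 3/2 (O(o) = 3*(½) = 3/2)
W(j) = 2*j*(3 + j) (W(j) = (j + j)*(j + 3) = (2*j)*(3 + j) = 2*j*(3 + j))
b(K, c) = 3/2 + 6*K (b(K, c) = 6*K + 3/2 = 3/2 + 6*K)
b(W(D), v(-3, 4))² = (3/2 + 6*(2*(-3)*(3 - 3)))² = (3/2 + 6*(2*(-3)*0))² = (3/2 + 6*0)² = (3/2 + 0)² = (3/2)² = 9/4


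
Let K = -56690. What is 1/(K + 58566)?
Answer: 1/1876 ≈ 0.00053305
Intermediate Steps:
1/(K + 58566) = 1/(-56690 + 58566) = 1/1876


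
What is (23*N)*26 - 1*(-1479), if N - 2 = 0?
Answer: 2675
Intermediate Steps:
N = 2 (N = 2 + 0 = 2)
(23*N)*26 - 1*(-1479) = (23*2)*26 - 1*(-1479) = 46*26 + 1479 = 1196 + 1479 = 2675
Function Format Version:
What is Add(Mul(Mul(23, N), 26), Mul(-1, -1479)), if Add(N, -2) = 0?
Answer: 2675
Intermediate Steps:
N = 2 (N = Add(2, 0) = 2)
Add(Mul(Mul(23, N), 26), Mul(-1, -1479)) = Add(Mul(Mul(23, 2), 26), Mul(-1, -1479)) = Add(Mul(46, 26), 1479) = Add(1196, 1479) = 2675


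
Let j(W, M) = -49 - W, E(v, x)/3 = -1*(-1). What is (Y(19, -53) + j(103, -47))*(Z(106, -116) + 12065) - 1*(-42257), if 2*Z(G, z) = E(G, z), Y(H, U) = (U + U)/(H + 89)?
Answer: -194798957/108 ≈ -1.8037e+6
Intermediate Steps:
Y(H, U) = 2*U/(89 + H) (Y(H, U) = (2*U)/(89 + H) = 2*U/(89 + H))
E(v, x) = 3 (E(v, x) = 3*(-1*(-1)) = 3*1 = 3)
Z(G, z) = 3/2 (Z(G, z) = (½)*3 = 3/2)
(Y(19, -53) + j(103, -47))*(Z(106, -116) + 12065) - 1*(-42257) = (2*(-53)/(89 + 19) + (-49 - 1*103))*(3/2 + 12065) - 1*(-42257) = (2*(-53)/108 + (-49 - 103))*(24133/2) + 42257 = (2*(-53)*(1/108) - 152)*(24133/2) + 42257 = (-53/54 - 152)*(24133/2) + 42257 = -8261/54*24133/2 + 42257 = -199362713/108 + 42257 = -194798957/108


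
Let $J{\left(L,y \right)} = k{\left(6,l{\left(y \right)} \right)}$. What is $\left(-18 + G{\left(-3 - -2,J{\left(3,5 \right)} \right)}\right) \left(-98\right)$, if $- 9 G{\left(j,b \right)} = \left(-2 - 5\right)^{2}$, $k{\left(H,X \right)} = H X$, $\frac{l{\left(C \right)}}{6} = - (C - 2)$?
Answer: $\frac{20678}{9} \approx 2297.6$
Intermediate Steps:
$l{\left(C \right)} = 12 - 6 C$ ($l{\left(C \right)} = 6 \left(- (C - 2)\right) = 6 \left(- (-2 + C)\right) = 6 \left(2 - C\right) = 12 - 6 C$)
$J{\left(L,y \right)} = 72 - 36 y$ ($J{\left(L,y \right)} = 6 \left(12 - 6 y\right) = 72 - 36 y$)
$G{\left(j,b \right)} = - \frac{49}{9}$ ($G{\left(j,b \right)} = - \frac{\left(-2 - 5\right)^{2}}{9} = - \frac{\left(-7\right)^{2}}{9} = \left(- \frac{1}{9}\right) 49 = - \frac{49}{9}$)
$\left(-18 + G{\left(-3 - -2,J{\left(3,5 \right)} \right)}\right) \left(-98\right) = \left(-18 - \frac{49}{9}\right) \left(-98\right) = \left(- \frac{211}{9}\right) \left(-98\right) = \frac{20678}{9}$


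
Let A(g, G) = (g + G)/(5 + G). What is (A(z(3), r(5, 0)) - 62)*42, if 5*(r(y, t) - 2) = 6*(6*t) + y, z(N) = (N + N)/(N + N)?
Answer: -2583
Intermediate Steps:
z(N) = 1 (z(N) = (2*N)/((2*N)) = (2*N)*(1/(2*N)) = 1)
r(y, t) = 2 + y/5 + 36*t/5 (r(y, t) = 2 + (6*(6*t) + y)/5 = 2 + (36*t + y)/5 = 2 + (y + 36*t)/5 = 2 + (y/5 + 36*t/5) = 2 + y/5 + 36*t/5)
A(g, G) = (G + g)/(5 + G)
(A(z(3), r(5, 0)) - 62)*42 = (((2 + (⅕)*5 + (36/5)*0) + 1)/(5 + (2 + (⅕)*5 + (36/5)*0)) - 62)*42 = (((2 + 1 + 0) + 1)/(5 + (2 + 1 + 0)) - 62)*42 = ((3 + 1)/(5 + 3) - 62)*42 = (4/8 - 62)*42 = ((⅛)*4 - 62)*42 = (½ - 62)*42 = -123/2*42 = -2583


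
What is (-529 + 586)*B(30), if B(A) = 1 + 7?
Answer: 456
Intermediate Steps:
B(A) = 8
(-529 + 586)*B(30) = (-529 + 586)*8 = 57*8 = 456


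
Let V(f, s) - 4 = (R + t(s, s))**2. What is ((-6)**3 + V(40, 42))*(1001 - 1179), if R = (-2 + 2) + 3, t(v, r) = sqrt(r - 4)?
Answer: 29370 - 1068*sqrt(38) ≈ 22786.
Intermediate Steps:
t(v, r) = sqrt(-4 + r)
R = 3 (R = 0 + 3 = 3)
V(f, s) = 4 + (3 + sqrt(-4 + s))**2
((-6)**3 + V(40, 42))*(1001 - 1179) = ((-6)**3 + (4 + (3 + sqrt(-4 + 42))**2))*(1001 - 1179) = (-216 + (4 + (3 + sqrt(38))**2))*(-178) = (-212 + (3 + sqrt(38))**2)*(-178) = 37736 - 178*(3 + sqrt(38))**2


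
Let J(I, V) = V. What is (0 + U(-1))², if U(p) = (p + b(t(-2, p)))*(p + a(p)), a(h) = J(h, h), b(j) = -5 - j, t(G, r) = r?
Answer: 100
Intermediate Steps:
a(h) = h
U(p) = -10*p (U(p) = (p + (-5 - p))*(p + p) = -10*p)
(0 + U(-1))² = (0 - 10*(-1))² = (0 + 10)² = 10² = 100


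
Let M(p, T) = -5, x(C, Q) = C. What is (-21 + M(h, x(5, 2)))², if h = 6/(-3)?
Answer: 676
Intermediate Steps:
h = -2 (h = 6*(-⅓) = -2)
(-21 + M(h, x(5, 2)))² = (-21 - 5)² = (-26)² = 676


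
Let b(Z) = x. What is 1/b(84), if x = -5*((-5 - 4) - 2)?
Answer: 1/55 ≈ 0.018182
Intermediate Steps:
x = 55 (x = -5*(-9 - 2) = -5*(-11) = 55)
b(Z) = 55
1/b(84) = 1/55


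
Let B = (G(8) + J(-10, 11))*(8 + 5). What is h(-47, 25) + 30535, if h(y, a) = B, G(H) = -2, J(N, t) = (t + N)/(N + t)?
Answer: 30522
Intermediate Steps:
J(N, t) = 1 (J(N, t) = (N + t)/(N + t) = 1)
B = -13 (B = (-2 + 1)*(8 + 5) = -1*13 = -13)
h(y, a) = -13
h(-47, 25) + 30535 = -13 + 30535 = 30522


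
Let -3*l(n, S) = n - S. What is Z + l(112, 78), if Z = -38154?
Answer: -114496/3 ≈ -38165.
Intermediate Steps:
l(n, S) = -n/3 + S/3 (l(n, S) = -(n - S)/3 = -n/3 + S/3)
Z + l(112, 78) = -38154 + (-1/3*112 + (1/3)*78) = -38154 + (-112/3 + 26) = -38154 - 34/3 = -114496/3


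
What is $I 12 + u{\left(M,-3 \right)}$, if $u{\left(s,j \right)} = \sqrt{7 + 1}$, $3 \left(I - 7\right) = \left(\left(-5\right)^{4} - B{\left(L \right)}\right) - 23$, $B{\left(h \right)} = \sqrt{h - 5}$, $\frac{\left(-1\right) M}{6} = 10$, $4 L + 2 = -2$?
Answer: $2492 + 2 \sqrt{2} - 4 i \sqrt{6} \approx 2494.8 - 9.798 i$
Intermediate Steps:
$L = -1$ ($L = - \frac{1}{2} + \frac{1}{4} \left(-2\right) = - \frac{1}{2} - \frac{1}{2} = -1$)
$M = -60$ ($M = \left(-6\right) 10 = -60$)
$B{\left(h \right)} = \sqrt{-5 + h}$
$I = \frac{623}{3} - \frac{i \sqrt{6}}{3}$ ($I = 7 + \frac{\left(\left(-5\right)^{4} - \sqrt{-5 - 1}\right) - 23}{3} = 7 + \frac{\left(625 - \sqrt{-6}\right) - 23}{3} = 7 + \frac{\left(625 - i \sqrt{6}\right) - 23}{3} = 7 + \frac{602 - i \sqrt{6}}{3} = 7 + \left(\frac{602}{3} - \frac{i \sqrt{6}}{3}\right) = \frac{623}{3} - \frac{i \sqrt{6}}{3} \approx 207.67 - 0.8165 i$)
$u{\left(s,j \right)} = 2 \sqrt{2}$ ($u{\left(s,j \right)} = \sqrt{8} = 2 \sqrt{2}$)
$I 12 + u{\left(M,-3 \right)} = \left(\frac{623}{3} - \frac{i \sqrt{6}}{3}\right) 12 + 2 \sqrt{2} = \left(2492 - 4 i \sqrt{6}\right) + 2 \sqrt{2} = 2492 + 2 \sqrt{2} - 4 i \sqrt{6}$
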